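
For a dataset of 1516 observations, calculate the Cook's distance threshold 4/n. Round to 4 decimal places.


Cook's distance cutoff = 4/n = 4/1516.
= 0.0026.

0.0026


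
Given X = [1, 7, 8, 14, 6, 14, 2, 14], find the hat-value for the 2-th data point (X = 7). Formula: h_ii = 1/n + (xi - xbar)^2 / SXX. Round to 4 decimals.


Mean of X: xbar = 8.2500.
SXX = 197.5000.
For X = 7: h = 1/8 + (7 - 8.2500)^2/197.5000 = 0.1329.

0.1329


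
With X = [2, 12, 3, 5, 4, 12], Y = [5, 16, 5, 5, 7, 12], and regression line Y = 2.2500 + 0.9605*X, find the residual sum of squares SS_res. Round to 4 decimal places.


Predicted values from Y = 2.2500 + 0.9605*X.
Residuals: [0.8290, 2.2240, -0.1315, -2.0525, 0.9080, -1.7760].
SSres = 13.8421.

13.8421


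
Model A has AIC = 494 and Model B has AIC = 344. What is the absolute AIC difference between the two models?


|AIC_A - AIC_B| = |494 - 344| = 150.
Model B is preferred (lower AIC).

150


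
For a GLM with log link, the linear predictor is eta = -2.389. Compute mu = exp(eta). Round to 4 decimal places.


Apply the inverse link:
mu = e^-2.389 = 0.0917.

0.0917


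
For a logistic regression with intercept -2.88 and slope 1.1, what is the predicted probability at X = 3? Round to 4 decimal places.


Linear predictor: z = -2.88 + 1.1 * 3 = 0.4200.
P = 1/(1 + exp(-0.4200)) = 1/(1 + 0.6570) = 0.6035.

0.6035


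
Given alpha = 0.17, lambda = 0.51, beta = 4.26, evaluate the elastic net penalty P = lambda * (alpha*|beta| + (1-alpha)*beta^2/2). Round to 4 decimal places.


alpha * |beta| = 0.17 * 4.26 = 0.7242.
(1-alpha) * beta^2/2 = 0.83 * 18.1476/2 = 7.5313.
Total = 0.51 * (0.7242 + 7.5313) = 4.2103.

4.2103


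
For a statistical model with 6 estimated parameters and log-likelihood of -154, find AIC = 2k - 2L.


AIC = 2*6 - 2*(-154).
= 12 + 308 = 320.

320


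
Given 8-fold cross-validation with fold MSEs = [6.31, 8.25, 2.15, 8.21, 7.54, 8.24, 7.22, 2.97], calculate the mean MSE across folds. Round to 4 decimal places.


Add all fold MSEs: 50.8900.
Divide by k = 8: 50.8900/8 = 6.3613.

6.3613


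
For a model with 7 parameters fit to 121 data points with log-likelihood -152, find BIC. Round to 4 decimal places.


ln(121) = 4.795791.
k * ln(n) = 7 * 4.795791 = 33.570537.
-2L = 304.
BIC = 33.570537 + 304 = 337.570537, which rounds to 337.5705.

337.5705


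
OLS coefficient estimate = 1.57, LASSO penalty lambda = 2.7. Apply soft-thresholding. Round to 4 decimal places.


Check: |1.57| = 1.57 vs lambda = 2.7.
Since |beta| <= lambda, the coefficient is set to 0.
Soft-thresholded coefficient = 0.0000.

0.0000


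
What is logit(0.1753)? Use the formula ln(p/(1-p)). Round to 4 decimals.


1 - p = 0.8247.
p/(1-p) = 0.2126.
logit = ln(0.2126) = -1.5485.

-1.5485


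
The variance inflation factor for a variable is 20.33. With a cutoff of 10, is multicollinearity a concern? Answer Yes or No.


Check: VIF = 20.33 vs threshold = 10.
Since 20.33 >= 10, the answer is Yes.

Yes


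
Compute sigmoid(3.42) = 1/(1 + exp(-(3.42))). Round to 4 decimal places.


exp(-3.4200) = 0.0327.
1 + exp(-z) = 1.0327.
sigmoid = 1/1.0327 = 0.9683.

0.9683


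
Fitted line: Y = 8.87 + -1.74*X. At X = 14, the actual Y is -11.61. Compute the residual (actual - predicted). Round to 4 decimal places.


Predicted = 8.87 + -1.74 * 14 = -15.4900.
Residual = -11.61 - -15.4900 = 3.8800.

3.8800


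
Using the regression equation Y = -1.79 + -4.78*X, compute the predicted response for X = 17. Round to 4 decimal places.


Substitute X = 17 into the equation:
Y = -1.79 + -4.78 * 17 = -1.79 + -81.2600 = -83.0500.

-83.0500


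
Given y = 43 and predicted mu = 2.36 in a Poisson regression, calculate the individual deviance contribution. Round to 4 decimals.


First: ln(43/2.36) = 2.902538.
Then: 43 * 2.902538 = 124.809134.
y - mu = 43 - 2.36 = 40.64.
D = 2(124.809134 - 40.64) = 168.338268, which rounds to 168.3383.

168.3383


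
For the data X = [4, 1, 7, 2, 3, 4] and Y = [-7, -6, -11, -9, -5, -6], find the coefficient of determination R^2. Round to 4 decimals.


The fitted line is Y = -5.0543 + -0.6512*X.
SSres = 16.2171, SStot = 25.3333.
R^2 = 1 - SSres/SStot = 0.3599.

0.3599


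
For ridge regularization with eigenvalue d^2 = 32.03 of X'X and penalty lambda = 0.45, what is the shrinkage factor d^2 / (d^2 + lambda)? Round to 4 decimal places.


Denominator = d^2 + lambda = 32.03 + 0.45 = 32.4800.
Shrinkage = 32.03 / 32.4800 = 0.9861.

0.9861


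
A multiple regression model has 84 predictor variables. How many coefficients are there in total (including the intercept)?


Each predictor gets one coefficient, plus one intercept.
Total parameters = 84 + 1 = 85.

85


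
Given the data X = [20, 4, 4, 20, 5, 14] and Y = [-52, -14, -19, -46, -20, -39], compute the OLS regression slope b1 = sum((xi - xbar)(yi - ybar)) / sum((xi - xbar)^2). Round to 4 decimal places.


Calculate xbar = 11.1667, ybar = -31.6667.
S_xx = 304.8333, S_xy = -616.3333.
Using b1 = S_xy / S_xx = -616.3333 / 304.8333, we get b1 = -2.0219.

-2.0219


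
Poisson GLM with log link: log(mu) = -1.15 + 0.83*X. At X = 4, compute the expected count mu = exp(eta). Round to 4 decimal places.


Compute eta = -1.15 + 0.83 * 4 = 2.1700.
Apply inverse link: mu = e^2.1700 = 8.7583.

8.7583


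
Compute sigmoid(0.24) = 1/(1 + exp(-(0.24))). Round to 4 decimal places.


First, exp(-0.2400) = 0.7866.
Then sigma(z) = 1/(1 + 0.7866) = 0.5597.

0.5597


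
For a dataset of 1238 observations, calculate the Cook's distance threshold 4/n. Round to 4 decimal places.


The threshold is 4/n.
4/1238 = 0.0032.

0.0032


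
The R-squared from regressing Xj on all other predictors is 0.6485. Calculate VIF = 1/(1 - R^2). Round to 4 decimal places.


Using VIF = 1/(1 - R^2_j):
1 - 0.6485 = 0.3515.
VIF = 2.8450.

2.8450


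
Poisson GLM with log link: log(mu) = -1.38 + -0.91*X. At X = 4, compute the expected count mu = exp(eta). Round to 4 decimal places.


eta = -1.38 + -0.91 * 4 = -5.0200.
mu = exp(-5.0200) = 0.0066.

0.0066


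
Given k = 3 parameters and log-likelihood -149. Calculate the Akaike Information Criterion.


AIC = 2k - 2*loglik = 2(3) - 2(-149).
= 6 + 298 = 304.

304


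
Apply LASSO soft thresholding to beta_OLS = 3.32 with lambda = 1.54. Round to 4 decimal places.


Check: |3.32| = 3.32 vs lambda = 1.54.
Since |beta| > lambda, coefficient = sign(beta)*(|beta| - lambda) = 1.7800.
Soft-thresholded coefficient = 1.7800.

1.7800


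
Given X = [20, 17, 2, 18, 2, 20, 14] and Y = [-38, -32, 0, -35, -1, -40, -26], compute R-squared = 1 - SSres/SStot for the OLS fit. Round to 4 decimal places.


The fitted line is Y = 3.8112 + -2.1363*X.
SSres = 2.9109, SStot = 1743.7143.
R^2 = 1 - SSres/SStot = 0.9983.

0.9983


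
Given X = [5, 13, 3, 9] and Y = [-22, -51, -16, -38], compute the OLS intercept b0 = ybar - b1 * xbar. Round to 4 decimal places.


Compute b1 = -3.5678 from the OLS formula.
With xbar = 7.5000 and ybar = -31.7500, the intercept is:
b0 = -31.7500 - -3.5678 * 7.5000 = -4.9915.

-4.9915


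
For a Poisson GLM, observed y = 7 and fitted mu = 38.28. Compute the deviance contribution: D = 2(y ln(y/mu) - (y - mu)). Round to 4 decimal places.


y/mu = 7/38.28 = 0.182863 (approx.), and ln(7/38.28) = -1.699017.
y * ln(y/mu) = 7 * -1.699017 = -11.893119.
y - mu = -31.28.
D = 2 * (-11.893119 - -31.28) = 38.773762, which rounds to 38.7738.

38.7738


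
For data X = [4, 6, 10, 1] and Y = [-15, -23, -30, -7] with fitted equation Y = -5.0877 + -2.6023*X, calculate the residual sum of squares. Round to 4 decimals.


For each point, residual = actual - predicted.
Residuals: [0.4969, -2.2985, 1.1107, 0.6900].
Sum of squared residuals = 7.2398.

7.2398


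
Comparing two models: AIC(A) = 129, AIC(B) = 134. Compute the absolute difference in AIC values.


Absolute difference = |129 - 134| = 5.
The model with lower AIC (A) is preferred.

5


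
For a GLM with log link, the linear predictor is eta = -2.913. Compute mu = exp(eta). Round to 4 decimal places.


The inverse log link gives:
mu = exp(-2.913) = 0.0543.

0.0543


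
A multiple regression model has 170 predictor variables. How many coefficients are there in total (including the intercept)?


Each predictor gets one coefficient, plus one intercept.
Total parameters = 170 + 1 = 171.

171


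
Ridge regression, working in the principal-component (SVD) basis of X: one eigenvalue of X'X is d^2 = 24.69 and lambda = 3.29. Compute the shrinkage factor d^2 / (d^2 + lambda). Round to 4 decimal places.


d^2 + lambda = 24.69 + 3.29 = 27.9800.
Shrinkage factor = 24.69/27.9800 = 0.8824.

0.8824


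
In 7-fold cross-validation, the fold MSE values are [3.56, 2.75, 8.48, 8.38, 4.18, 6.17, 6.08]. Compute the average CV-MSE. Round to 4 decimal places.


Add all fold MSEs: 39.6000.
Divide by k = 7: 39.6000/7 = 5.6571.

5.6571


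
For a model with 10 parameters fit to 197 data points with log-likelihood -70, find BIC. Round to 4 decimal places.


k * ln(n) = 10 * ln(197) = 10 * 5.283204 = 52.832040.
-2 * loglik = -2 * (-70) = 140.
BIC = 52.832040 + 140 = 192.832040, which rounds to 192.8320.

192.8320


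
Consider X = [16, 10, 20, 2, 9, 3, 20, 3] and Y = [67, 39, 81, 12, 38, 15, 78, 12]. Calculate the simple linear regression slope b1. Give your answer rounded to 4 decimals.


Calculate xbar = 10.3750, ybar = 42.7500.
S_xx = 397.8750, S_xy = 1540.7500.
Using b1 = S_xy / S_xx = 1540.7500 / 397.8750, we get b1 = 3.8724.

3.8724


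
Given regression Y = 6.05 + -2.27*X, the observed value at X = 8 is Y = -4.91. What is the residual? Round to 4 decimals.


Fitted value at X = 8 is yhat = 6.05 + -2.27*8 = -12.1100.
Residual = -4.91 - -12.1100 = 7.2000.

7.2000


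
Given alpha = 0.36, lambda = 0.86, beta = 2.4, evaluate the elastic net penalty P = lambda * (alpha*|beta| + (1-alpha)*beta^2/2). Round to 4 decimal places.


alpha * |beta| = 0.36 * 2.4 = 0.8640.
(1-alpha) * beta^2/2 = 0.64 * 5.7600/2 = 1.8432.
Total = 0.86 * (0.8640 + 1.8432) = 2.3282.

2.3282


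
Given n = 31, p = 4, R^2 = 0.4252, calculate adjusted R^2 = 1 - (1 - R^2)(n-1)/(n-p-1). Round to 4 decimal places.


Adjusted R^2 = 1 - (1 - R^2) * (n-1)/(n-p-1).
(1 - R^2) = 0.5748.
(n-1)/(n-p-1) = 30/26.
(1 - R^2) * (n-1) = 0.5748 * 30 = 17.2440.
Divide by (n-p-1): 17.2440 / 26 = 0.6632.
Adj R^2 = 1 - 0.6632 = 0.3368.

0.3368


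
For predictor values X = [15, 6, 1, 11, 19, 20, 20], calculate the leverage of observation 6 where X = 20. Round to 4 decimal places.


n = 7, xbar = 13.1429.
SXX = sum((xi - xbar)^2) = 334.8571.
h = 1/7 + (20 - 13.1429)^2 / 334.8571 = 0.2833.

0.2833


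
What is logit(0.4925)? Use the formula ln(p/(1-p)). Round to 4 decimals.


Compute the odds: 0.4925/0.5075 = 0.9704.
Take the natural log: ln(0.9704) = -0.0300.

-0.0300


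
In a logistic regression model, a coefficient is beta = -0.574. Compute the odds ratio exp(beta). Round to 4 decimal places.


The odds ratio is computed as:
OR = e^(-0.574) = 0.5633.

0.5633


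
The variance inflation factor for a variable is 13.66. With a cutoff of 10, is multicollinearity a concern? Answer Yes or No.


Compare VIF = 13.66 to the threshold of 10.
13.66 >= 10, so the answer is Yes.

Yes


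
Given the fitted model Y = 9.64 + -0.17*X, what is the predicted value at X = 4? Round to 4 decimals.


Plug X = 4 into Y = 9.64 + -0.17*X:
Y = 9.64 + -0.6800 = 8.9600.

8.9600


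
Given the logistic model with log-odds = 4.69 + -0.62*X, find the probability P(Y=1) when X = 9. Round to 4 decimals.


Compute z = 4.69 + (-0.62)(9) = -0.8900.
exp(-z) = 2.4351.
P = 1/(1 + 2.4351) = 0.2911.

0.2911


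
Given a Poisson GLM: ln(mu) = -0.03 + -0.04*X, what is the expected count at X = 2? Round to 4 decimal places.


Linear predictor: eta = -0.03 + (-0.04)(2) = -0.1100.
Expected count: mu = exp(-0.1100) = 0.8958.

0.8958


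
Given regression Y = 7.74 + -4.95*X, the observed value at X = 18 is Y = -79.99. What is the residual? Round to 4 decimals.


Compute yhat = 7.74 + (-4.95)(18) = -81.3600.
Residual = actual - predicted = -79.99 - -81.3600 = 1.3700.

1.3700


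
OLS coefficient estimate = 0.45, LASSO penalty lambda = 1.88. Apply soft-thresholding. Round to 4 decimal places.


Absolute value: |0.45| = 0.45.
Compare to lambda = 1.88.
Since |beta| <= lambda, the coefficient is set to 0.

0.0000


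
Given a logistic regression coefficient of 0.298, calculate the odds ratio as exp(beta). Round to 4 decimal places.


Odds ratio = exp(beta) = exp(0.298).
= 1.3472.

1.3472


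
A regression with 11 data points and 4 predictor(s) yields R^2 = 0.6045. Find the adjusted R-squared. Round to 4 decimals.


Using the formula:
(1 - 0.6045) = 0.3955.
Multiply by 10/6: 0.3955 * 10 = 3.9550, then 3.9550 / 6 = 0.6592.
Adj R^2 = 1 - 0.6592 = 0.3408.

0.3408


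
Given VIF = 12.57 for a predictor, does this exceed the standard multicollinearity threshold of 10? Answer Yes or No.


The threshold is 10.
VIF = 12.57 is >= 10.
Multicollinearity indication: Yes.

Yes


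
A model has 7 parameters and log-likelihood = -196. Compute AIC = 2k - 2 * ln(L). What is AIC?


AIC = 2*7 - 2*(-196).
= 14 + 392 = 406.

406


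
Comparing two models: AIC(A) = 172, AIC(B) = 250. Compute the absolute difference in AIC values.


Compute |172 - 250| = 78.
Model A has the smaller AIC.

78


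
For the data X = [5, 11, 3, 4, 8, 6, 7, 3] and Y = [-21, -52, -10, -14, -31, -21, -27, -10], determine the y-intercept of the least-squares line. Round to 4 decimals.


The slope is b1 = -4.9787.
Sample means are xbar = 5.8750 and ybar = -23.2500.
Intercept: b0 = -23.2500 - (-4.9787)(5.8750) = 6.0000.

6.0000


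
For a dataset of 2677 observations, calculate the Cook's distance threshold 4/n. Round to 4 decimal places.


Cook's distance cutoff = 4/n = 4/2677.
= 0.0015.

0.0015


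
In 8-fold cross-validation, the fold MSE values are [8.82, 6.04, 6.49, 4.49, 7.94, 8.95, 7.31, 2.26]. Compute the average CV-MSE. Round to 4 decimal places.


Total MSE across folds = 52.3000.
CV-MSE = 52.3000/8 = 6.5375.

6.5375


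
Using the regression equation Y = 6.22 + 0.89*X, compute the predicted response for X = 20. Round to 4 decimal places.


Substitute X = 20 into the equation:
Y = 6.22 + 0.89 * 20 = 6.22 + 17.8000 = 24.0200.

24.0200


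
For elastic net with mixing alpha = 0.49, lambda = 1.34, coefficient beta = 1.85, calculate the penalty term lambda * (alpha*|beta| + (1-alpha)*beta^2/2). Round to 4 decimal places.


alpha * |beta| = 0.49 * 1.85 = 0.9065.
(1-alpha) * beta^2/2 = 0.51 * 3.4225/2 = 0.8727.
Total = 1.34 * (0.9065 + 0.8727) = 2.3842.

2.3842


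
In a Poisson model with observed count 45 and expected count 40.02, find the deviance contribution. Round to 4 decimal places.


Compute y*ln(y/mu) = 45*ln(45/40.02) = 45*0.117283 = 5.277735.
y - mu = 4.98.
D = 2*(5.277735 - (4.98)) = 0.595470, which rounds to 0.5955.

0.5955


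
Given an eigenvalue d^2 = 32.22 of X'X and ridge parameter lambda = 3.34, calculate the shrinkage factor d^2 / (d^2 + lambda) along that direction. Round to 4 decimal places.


d^2 + lambda = 32.22 + 3.34 = 35.5600.
Shrinkage factor = 32.22/35.5600 = 0.9061.

0.9061


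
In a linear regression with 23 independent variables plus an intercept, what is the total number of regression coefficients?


Total coefficients = number of predictors + 1 (for the intercept).
= 23 + 1 = 24.

24


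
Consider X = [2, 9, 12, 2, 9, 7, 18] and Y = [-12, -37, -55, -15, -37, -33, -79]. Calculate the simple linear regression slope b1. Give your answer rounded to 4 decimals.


Calculate xbar = 8.4286, ybar = -38.2857.
S_xx = 189.7143, S_xy = -774.1429.
Using b1 = S_xy / S_xx = -774.1429 / 189.7143, we get b1 = -4.0806.

-4.0806


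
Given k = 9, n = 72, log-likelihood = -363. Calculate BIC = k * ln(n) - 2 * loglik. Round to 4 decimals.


Compute k*ln(n) = 9*ln(72) = 9*4.276666 = 38.489994.
Then -2*loglik = 726.
BIC = 38.489994 + 726 = 764.489994, which rounds to 764.4900.

764.4900


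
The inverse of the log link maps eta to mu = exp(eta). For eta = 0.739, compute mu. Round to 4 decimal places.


mu = exp(eta) = exp(0.739).
= 2.0938.

2.0938


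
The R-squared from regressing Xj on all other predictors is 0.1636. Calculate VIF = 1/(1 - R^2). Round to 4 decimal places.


Using VIF = 1/(1 - R^2_j):
1 - 0.1636 = 0.8364.
VIF = 1.1956.

1.1956


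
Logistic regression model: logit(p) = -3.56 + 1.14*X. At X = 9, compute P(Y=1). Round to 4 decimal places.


Linear predictor: z = -3.56 + 1.14 * 9 = 6.7000.
P = 1/(1 + exp(-6.7000)) = 1/(1 + 0.0012) = 0.9988.

0.9988


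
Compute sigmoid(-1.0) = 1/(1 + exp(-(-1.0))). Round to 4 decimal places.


First, exp(1.0000) = 2.7183.
Then sigma(z) = 1/(1 + 2.7183) = 0.2689.

0.2689


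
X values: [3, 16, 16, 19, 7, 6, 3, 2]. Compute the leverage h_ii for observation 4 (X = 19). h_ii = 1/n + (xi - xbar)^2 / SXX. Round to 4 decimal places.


Compute xbar = 9.0000 with n = 8 observations.
SXX = 332.0000.
Leverage = 1/8 + (19 - 9.0000)^2/332.0000 = 0.4262.

0.4262


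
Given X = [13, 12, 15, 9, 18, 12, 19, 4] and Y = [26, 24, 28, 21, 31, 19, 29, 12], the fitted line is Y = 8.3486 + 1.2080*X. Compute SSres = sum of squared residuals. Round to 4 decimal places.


Compute predicted values, then residuals = yi - yhat_i.
Residuals: [1.9474, 1.1554, 1.5314, 1.7794, 0.9074, -3.8446, -2.3006, -1.1806].
SSres = sum(residual^2) = 32.9297.

32.9297


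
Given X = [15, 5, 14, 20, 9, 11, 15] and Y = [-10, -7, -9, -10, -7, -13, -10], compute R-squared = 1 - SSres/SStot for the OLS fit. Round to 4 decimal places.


The fitted line is Y = -6.9242 + -0.1970*X.
SSres = 20.2273, SStot = 25.7143.
R^2 = 1 - SSres/SStot = 0.2134.

0.2134


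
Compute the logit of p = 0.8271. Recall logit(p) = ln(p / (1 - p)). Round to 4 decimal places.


1 - p = 0.1729.
p/(1-p) = 4.7837.
logit = ln(4.7837) = 1.5652.

1.5652


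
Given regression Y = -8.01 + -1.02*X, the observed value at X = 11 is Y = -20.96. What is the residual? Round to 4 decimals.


Predicted = -8.01 + -1.02 * 11 = -19.2300.
Residual = -20.96 - -19.2300 = -1.7300.

-1.7300


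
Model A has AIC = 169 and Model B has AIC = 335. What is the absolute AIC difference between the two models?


|AIC_A - AIC_B| = |169 - 335| = 166.
Model A is preferred (lower AIC).

166


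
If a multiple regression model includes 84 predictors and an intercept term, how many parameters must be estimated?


Including the intercept, the model has 84 predictor coefficients + 1 intercept.
Total = 85.

85


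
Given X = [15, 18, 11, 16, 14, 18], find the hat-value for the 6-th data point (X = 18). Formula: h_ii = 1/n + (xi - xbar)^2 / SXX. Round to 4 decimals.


Compute xbar = 15.3333 with n = 6 observations.
SXX = 35.3333.
Leverage = 1/6 + (18 - 15.3333)^2/35.3333 = 0.3679.

0.3679


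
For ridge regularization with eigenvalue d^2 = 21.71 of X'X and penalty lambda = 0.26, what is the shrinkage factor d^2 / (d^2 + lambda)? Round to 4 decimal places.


Denominator = d^2 + lambda = 21.71 + 0.26 = 21.9700.
Shrinkage = 21.71 / 21.9700 = 0.9882.

0.9882


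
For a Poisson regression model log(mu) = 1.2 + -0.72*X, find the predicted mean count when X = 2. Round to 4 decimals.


Linear predictor: eta = 1.2 + (-0.72)(2) = -0.2400.
Expected count: mu = exp(-0.2400) = 0.7866.

0.7866


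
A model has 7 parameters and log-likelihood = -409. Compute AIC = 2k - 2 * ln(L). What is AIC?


Compute:
2k = 2*7 = 14.
-2*loglik = -2*(-409) = 818.
AIC = 14 + 818 = 832.

832


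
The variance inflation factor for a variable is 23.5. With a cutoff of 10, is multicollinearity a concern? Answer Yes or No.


Compare VIF = 23.5 to the threshold of 10.
23.5 >= 10, so the answer is Yes.

Yes


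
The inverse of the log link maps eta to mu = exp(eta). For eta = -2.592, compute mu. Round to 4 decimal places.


Apply the inverse link:
mu = e^-2.592 = 0.0749.

0.0749


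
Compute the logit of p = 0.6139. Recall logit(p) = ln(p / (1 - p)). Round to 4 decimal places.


Compute the odds: 0.6139/0.3861 = 1.5900.
Take the natural log: ln(1.5900) = 0.4637.

0.4637


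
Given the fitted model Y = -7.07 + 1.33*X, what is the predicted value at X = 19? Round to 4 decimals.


Predicted value:
Y = -7.07 + (1.33)(19) = -7.07 + 25.2700 = 18.2000.

18.2000


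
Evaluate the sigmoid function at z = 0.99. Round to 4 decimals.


exp(-0.9900) = 0.3716.
1 + exp(-z) = 1.3716.
sigmoid = 1/1.3716 = 0.7291.

0.7291


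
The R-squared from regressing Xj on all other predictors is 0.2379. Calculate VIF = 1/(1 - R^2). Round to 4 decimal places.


VIF = 1 / (1 - 0.2379).
= 1 / 0.7621 = 1.3122.

1.3122


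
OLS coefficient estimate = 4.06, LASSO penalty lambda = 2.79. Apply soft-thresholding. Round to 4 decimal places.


|beta_OLS| = 4.06.
lambda = 2.79.
Since |beta| > lambda, coefficient = sign(beta)*(|beta| - lambda) = 1.2700.
Result = 1.2700.

1.2700


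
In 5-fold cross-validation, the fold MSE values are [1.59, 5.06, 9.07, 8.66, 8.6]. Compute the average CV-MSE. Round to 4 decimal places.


Total MSE across folds = 32.9800.
CV-MSE = 32.9800/5 = 6.5960.

6.5960


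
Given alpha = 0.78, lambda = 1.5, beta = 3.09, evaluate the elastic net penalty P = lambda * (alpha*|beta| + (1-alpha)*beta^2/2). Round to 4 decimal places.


Compute:
L1 = 0.78 * 3.09 = 2.4102.
L2 = 0.22 * 3.09^2 / 2 = 1.0503.
Penalty = 1.5 * (2.4102 + 1.0503) = 5.1907.

5.1907


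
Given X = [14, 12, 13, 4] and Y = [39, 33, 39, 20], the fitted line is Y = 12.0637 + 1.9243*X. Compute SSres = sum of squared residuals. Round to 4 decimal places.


For each point, residual = actual - predicted.
Residuals: [-0.0039, -2.1553, 1.9204, 0.2391].
Sum of squared residuals = 8.3904.

8.3904


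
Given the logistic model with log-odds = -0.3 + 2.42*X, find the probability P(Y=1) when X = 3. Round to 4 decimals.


Compute z = -0.3 + (2.42)(3) = 6.9600.
exp(-z) = 0.0009.
P = 1/(1 + 0.0009) = 0.9991.

0.9991


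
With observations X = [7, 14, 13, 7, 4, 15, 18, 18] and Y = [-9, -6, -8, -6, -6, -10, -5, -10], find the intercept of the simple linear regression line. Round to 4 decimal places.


Compute b1 = -0.0850 from the OLS formula.
With xbar = 12.0000 and ybar = -7.5000, the intercept is:
b0 = -7.5000 - -0.0850 * 12.0000 = -6.4800.

-6.4800


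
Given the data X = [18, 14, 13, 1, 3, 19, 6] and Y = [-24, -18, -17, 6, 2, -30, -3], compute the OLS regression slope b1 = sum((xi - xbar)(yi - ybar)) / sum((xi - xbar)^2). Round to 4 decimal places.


The sample means are xbar = 10.5714 and ybar = -12.0000.
Compute S_xx = 313.7143 and S_xy = -593.0000.
Slope b1 = S_xy / S_xx = -593.0000 / 313.7143 = -1.8903.

-1.8903


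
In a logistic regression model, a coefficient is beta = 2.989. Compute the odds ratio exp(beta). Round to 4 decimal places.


Odds ratio = exp(beta) = exp(2.989).
= 19.8658.

19.8658


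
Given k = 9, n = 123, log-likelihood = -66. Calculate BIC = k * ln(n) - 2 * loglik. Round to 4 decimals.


ln(123) = 4.812184.
k * ln(n) = 9 * 4.812184 = 43.309656.
-2L = 132.
BIC = 43.309656 + 132 = 175.309656, which rounds to 175.3097.

175.3097


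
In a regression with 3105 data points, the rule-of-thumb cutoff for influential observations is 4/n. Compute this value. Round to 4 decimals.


Using the rule of thumb:
Threshold = 4 / 3105 = 0.0013.

0.0013


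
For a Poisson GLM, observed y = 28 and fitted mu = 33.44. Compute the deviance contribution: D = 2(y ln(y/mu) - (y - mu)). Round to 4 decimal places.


Compute y*ln(y/mu) = 28*ln(28/33.44) = 28*-0.177548 = -4.971344.
y - mu = -5.44.
D = 2*(-4.971344 - (-5.44)) = 0.937312, which rounds to 0.9373.

0.9373


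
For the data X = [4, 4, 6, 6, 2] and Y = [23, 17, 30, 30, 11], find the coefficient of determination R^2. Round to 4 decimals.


The fitted line is Y = 1.1429 + 4.7857*X.
SSres = 18.2857, SStot = 274.8000.
R^2 = 1 - SSres/SStot = 0.9335.

0.9335


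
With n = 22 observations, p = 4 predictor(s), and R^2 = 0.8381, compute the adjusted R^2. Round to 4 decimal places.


Adjusted R^2 = 1 - (1 - R^2) * (n-1)/(n-p-1).
(1 - R^2) = 0.1619.
(n-1)/(n-p-1) = 21/17.
(1 - R^2) * (n-1) = 0.1619 * 21 = 3.3999.
Divide by (n-p-1): 3.3999 / 17 = 0.2000.
Adj R^2 = 1 - 0.2000 = 0.8000.

0.8000


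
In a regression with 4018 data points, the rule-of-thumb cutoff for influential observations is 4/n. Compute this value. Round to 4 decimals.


Cook's distance cutoff = 4/n = 4/4018.
= 0.0010.

0.0010


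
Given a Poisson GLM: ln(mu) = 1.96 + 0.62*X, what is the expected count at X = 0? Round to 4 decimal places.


Compute eta = 1.96 + 0.62 * 0 = 1.9600.
Apply inverse link: mu = e^1.9600 = 7.0993.

7.0993


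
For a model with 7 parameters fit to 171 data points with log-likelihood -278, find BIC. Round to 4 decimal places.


Compute k*ln(n) = 7*ln(171) = 7*5.141664 = 35.991648.
Then -2*loglik = 556.
BIC = 35.991648 + 556 = 591.991648, which rounds to 591.9916.

591.9916


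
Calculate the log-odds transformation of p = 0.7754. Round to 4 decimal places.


The odds are p/(1-p) = 0.7754 / 0.2246 = 3.4524.
logit(p) = ln(3.4524) = 1.2391.

1.2391


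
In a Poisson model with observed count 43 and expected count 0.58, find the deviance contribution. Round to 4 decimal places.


First: ln(43/0.58) = 4.305927.
Then: 43 * 4.305927 = 185.154861.
y - mu = 43 - 0.58 = 42.42.
D = 2(185.154861 - 42.42) = 285.469722, which rounds to 285.4697.

285.4697


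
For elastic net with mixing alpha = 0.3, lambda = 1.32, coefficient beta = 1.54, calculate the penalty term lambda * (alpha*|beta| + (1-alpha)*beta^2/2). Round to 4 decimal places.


Compute:
L1 = 0.3 * 1.54 = 0.4620.
L2 = 0.7 * 1.54^2 / 2 = 0.8301.
Penalty = 1.32 * (0.4620 + 0.8301) = 1.7055.

1.7055


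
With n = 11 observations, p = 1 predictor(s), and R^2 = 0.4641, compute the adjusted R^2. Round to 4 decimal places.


Plug in: Adj R^2 = 1 - (1 - 0.4641) * 10/9.
= 1 - 0.5359 * 10/9
= 1 - 5.3590 / 9
= 1 - 0.5954 = 0.4046.

0.4046


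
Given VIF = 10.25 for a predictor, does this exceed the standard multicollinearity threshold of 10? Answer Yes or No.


Compare VIF = 10.25 to the threshold of 10.
10.25 >= 10, so the answer is Yes.

Yes


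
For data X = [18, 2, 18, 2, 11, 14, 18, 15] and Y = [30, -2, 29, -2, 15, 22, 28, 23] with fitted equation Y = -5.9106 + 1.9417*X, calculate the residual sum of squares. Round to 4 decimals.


Predicted values from Y = -5.9106 + 1.9417*X.
Residuals: [0.9600, 0.0272, -0.0400, 0.0272, -0.4481, 0.7268, -1.0400, -0.2149].
SSres = 2.7815.

2.7815


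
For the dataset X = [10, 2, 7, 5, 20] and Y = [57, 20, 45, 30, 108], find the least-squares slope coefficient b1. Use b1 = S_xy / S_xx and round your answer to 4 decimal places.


First compute the means: xbar = 8.8000, ybar = 52.0000.
Then S_xx = sum((xi - xbar)^2) = 190.8000.
S_xy = sum((xi - xbar)(yi - ybar)) = 947.0000.
b1 = S_xy / S_xx = 947.0000 / 190.8000 = 4.9633.

4.9633


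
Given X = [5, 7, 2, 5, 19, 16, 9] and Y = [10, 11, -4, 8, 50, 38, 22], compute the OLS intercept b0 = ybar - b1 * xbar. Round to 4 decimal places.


The slope is b1 = 2.9915.
Sample means are xbar = 9.0000 and ybar = 19.2857.
Intercept: b0 = 19.2857 - (2.9915)(9.0000) = -7.6374.

-7.6374


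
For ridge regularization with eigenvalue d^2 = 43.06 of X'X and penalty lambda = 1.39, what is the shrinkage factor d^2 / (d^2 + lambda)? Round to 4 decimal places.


d^2 + lambda = 43.06 + 1.39 = 44.4500.
Shrinkage factor = 43.06/44.4500 = 0.9687.

0.9687


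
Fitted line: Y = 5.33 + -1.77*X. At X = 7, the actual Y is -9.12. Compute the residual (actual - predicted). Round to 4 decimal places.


Compute yhat = 5.33 + (-1.77)(7) = -7.0600.
Residual = actual - predicted = -9.12 - -7.0600 = -2.0600.

-2.0600


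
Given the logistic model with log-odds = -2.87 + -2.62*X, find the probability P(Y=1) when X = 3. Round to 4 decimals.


Compute z = -2.87 + (-2.62)(3) = -10.7300.
exp(-z) = 45706.6920.
P = 1/(1 + 45706.6920) = 0.0000.

0.0000


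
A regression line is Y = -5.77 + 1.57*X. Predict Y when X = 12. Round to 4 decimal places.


Predicted value:
Y = -5.77 + (1.57)(12) = -5.77 + 18.8400 = 13.0700.

13.0700


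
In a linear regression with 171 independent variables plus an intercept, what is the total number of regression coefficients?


Including the intercept, the model has 171 predictor coefficients + 1 intercept.
Total = 172.

172


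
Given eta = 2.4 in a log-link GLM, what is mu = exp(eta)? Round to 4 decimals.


Apply the inverse link:
mu = e^2.4 = 11.0232.

11.0232


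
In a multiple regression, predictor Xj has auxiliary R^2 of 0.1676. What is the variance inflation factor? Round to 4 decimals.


Using VIF = 1/(1 - R^2_j):
1 - 0.1676 = 0.8324.
VIF = 1.2013.

1.2013


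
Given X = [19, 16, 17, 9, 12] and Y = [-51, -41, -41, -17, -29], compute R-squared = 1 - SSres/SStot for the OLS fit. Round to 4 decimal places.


Fit the OLS line: b0 = 11.1350, b1 = -3.2147.
SSres = 10.9939.
SStot = 684.8000.
R^2 = 1 - 10.9939/684.8000 = 0.9839.

0.9839


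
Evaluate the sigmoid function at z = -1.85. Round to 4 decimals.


Compute exp(1.8500) = 6.3598.
Sigmoid = 1 / (1 + 6.3598) = 1 / 7.3598 = 0.1359.

0.1359


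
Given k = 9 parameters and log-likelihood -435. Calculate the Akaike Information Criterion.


AIC = 2*9 - 2*(-435).
= 18 + 870 = 888.

888


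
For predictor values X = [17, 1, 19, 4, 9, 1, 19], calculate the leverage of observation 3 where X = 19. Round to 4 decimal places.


Compute xbar = 10.0000 with n = 7 observations.
SXX = 410.0000.
Leverage = 1/7 + (19 - 10.0000)^2/410.0000 = 0.3404.

0.3404


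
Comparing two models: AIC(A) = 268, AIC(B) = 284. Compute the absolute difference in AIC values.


|AIC_A - AIC_B| = |268 - 284| = 16.
Model A is preferred (lower AIC).

16


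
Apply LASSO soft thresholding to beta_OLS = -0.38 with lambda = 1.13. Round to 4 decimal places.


Check: |-0.38| = 0.38 vs lambda = 1.13.
Since |beta| <= lambda, the coefficient is set to 0.
Soft-thresholded coefficient = 0.0000.

0.0000


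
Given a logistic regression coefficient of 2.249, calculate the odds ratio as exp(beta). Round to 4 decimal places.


exp(2.249) = 9.4783.
So the odds ratio is 9.4783.

9.4783


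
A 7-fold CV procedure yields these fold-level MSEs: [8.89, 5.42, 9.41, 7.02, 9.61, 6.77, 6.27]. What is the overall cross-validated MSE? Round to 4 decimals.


Total MSE across folds = 53.3900.
CV-MSE = 53.3900/7 = 7.6271.

7.6271


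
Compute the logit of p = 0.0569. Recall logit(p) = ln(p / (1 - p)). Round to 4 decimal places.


1 - p = 0.9431.
p/(1-p) = 0.0603.
logit = ln(0.0603) = -2.8079.

-2.8079


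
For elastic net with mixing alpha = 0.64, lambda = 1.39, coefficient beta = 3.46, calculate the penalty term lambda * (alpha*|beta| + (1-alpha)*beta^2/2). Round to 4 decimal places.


L1 component = 0.64 * |3.46| = 2.2144.
L2 component = 0.36 * 3.46^2 / 2 = 2.1549.
Penalty = 1.39 * (2.2144 + 2.1549) = 1.39 * 4.3693 = 6.0733.

6.0733


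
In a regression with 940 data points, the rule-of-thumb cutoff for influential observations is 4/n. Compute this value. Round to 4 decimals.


The threshold is 4/n.
4/940 = 0.0043.

0.0043


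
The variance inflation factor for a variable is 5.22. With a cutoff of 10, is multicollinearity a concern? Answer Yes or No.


The threshold is 10.
VIF = 5.22 is < 10.
Multicollinearity indication: No.

No


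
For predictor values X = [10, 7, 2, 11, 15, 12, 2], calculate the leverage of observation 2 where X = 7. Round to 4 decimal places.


Compute xbar = 8.4286 with n = 7 observations.
SXX = 149.7143.
Leverage = 1/7 + (7 - 8.4286)^2/149.7143 = 0.1565.

0.1565


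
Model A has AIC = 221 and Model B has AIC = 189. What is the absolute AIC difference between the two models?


Compute |221 - 189| = 32.
Model B has the smaller AIC.

32


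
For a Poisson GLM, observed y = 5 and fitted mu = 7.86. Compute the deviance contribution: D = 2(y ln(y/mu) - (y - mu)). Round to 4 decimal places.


Compute y*ln(y/mu) = 5*ln(5/7.86) = 5*-0.452349 = -2.261745.
y - mu = -2.86.
D = 2*(-2.261745 - (-2.86)) = 1.196510, which rounds to 1.1965.

1.1965


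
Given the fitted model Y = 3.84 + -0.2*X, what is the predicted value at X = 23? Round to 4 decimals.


Predicted value:
Y = 3.84 + (-0.2)(23) = 3.84 + -4.6000 = -0.7600.

-0.7600


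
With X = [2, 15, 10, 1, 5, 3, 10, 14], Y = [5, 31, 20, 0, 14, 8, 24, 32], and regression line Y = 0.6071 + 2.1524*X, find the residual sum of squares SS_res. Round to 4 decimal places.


Compute predicted values, then residuals = yi - yhat_i.
Residuals: [0.0881, -1.8931, -2.1311, -2.7595, 2.6309, 0.9357, 1.8689, 1.2593].
SSres = sum(residual^2) = 28.6238.

28.6238


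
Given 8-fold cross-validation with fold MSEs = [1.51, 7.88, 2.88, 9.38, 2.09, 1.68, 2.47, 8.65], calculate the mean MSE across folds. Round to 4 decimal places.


Sum of fold MSEs = 36.5400.
Average = 36.5400 / 8 = 4.5675.

4.5675


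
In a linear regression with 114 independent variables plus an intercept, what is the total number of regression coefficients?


Including the intercept, the model has 114 predictor coefficients + 1 intercept.
Total = 115.

115


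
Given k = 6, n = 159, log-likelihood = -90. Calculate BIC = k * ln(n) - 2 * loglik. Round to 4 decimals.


Compute k*ln(n) = 6*ln(159) = 6*5.068904 = 30.413424.
Then -2*loglik = 180.
BIC = 30.413424 + 180 = 210.413424, which rounds to 210.4134.

210.4134


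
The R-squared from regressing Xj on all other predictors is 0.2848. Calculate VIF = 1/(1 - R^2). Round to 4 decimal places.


Denominator: 1 - 0.2848 = 0.7152.
VIF = 1 / 0.7152 = 1.3982.

1.3982


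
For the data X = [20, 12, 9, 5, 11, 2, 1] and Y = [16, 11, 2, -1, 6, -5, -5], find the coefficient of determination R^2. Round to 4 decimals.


After computing the OLS fit (b0=-6.7336, b1=1.1856):
SSres = 17.8428, SStot = 385.7143.
R^2 = 1 - 17.8428/385.7143 = 0.9537.

0.9537


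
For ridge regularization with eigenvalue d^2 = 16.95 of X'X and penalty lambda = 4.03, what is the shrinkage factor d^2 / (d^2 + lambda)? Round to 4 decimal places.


d^2 + lambda = 16.95 + 4.03 = 20.9800.
Shrinkage factor = 16.95/20.9800 = 0.8079.

0.8079


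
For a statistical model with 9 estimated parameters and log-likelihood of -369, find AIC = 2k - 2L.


AIC = 2*9 - 2*(-369).
= 18 + 738 = 756.

756


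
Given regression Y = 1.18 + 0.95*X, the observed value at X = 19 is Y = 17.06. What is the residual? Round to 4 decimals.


Predicted = 1.18 + 0.95 * 19 = 19.2300.
Residual = 17.06 - 19.2300 = -2.1700.

-2.1700


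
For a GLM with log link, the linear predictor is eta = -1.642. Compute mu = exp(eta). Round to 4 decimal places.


Apply the inverse link:
mu = e^-1.642 = 0.1936.

0.1936


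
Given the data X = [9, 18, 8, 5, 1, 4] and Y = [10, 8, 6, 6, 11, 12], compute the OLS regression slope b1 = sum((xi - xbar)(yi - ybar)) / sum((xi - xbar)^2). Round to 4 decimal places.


The sample means are xbar = 7.5000 and ybar = 8.8333.
Compute S_xx = 173.5000 and S_xy = -26.5000.
Slope b1 = S_xy / S_xx = -26.5000 / 173.5000 = -0.1527.

-0.1527


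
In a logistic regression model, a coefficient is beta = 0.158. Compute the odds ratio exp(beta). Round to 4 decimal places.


Odds ratio = exp(beta) = exp(0.158).
= 1.1712.

1.1712


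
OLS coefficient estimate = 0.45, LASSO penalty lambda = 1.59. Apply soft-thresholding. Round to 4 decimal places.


|beta_OLS| = 0.45.
lambda = 1.59.
Since |beta| <= lambda, the coefficient is set to 0.
Result = 0.0000.

0.0000


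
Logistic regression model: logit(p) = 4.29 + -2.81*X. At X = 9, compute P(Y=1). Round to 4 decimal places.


z = 4.29 + -2.81 * 9 = -21.0000.
Sigmoid: P = 1 / (1 + exp(21.0000)) = 0.0000.

0.0000


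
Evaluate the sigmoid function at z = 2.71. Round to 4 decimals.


exp(-2.7100) = 0.0665.
1 + exp(-z) = 1.0665.
sigmoid = 1/1.0665 = 0.9376.

0.9376


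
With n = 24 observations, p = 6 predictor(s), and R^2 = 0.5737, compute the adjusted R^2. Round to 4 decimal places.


Plug in: Adj R^2 = 1 - (1 - 0.5737) * 23/17.
= 1 - 0.4263 * 23/17
= 1 - 9.8049 / 17
= 1 - 0.5768 = 0.4232.

0.4232


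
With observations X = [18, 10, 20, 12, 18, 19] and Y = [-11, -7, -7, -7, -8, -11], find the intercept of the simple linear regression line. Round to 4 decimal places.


Compute b1 = -0.2417 from the OLS formula.
With xbar = 16.1667 and ybar = -8.5000, the intercept is:
b0 = -8.5000 - -0.2417 * 16.1667 = -4.5933.

-4.5933


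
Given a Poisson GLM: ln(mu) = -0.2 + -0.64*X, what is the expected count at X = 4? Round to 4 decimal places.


Linear predictor: eta = -0.2 + (-0.64)(4) = -2.7600.
Expected count: mu = exp(-2.7600) = 0.0633.

0.0633


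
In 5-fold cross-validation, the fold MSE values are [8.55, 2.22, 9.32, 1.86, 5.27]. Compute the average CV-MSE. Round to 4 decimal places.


Add all fold MSEs: 27.2200.
Divide by k = 5: 27.2200/5 = 5.4440.

5.4440


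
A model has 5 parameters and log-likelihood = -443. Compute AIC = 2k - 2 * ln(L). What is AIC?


AIC = 2*5 - 2*(-443).
= 10 + 886 = 896.

896


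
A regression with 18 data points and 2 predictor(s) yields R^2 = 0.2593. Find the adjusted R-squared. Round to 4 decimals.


Using the formula:
(1 - 0.2593) = 0.7407.
Multiply by 17/15: 0.7407 * 17 = 12.5919, then 12.5919 / 15 = 0.8395.
Adj R^2 = 1 - 0.8395 = 0.1605.

0.1605


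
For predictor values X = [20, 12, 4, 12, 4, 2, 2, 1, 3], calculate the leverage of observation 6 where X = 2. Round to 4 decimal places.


Mean of X: xbar = 6.6667.
SXX = 338.0000.
For X = 2: h = 1/9 + (2 - 6.6667)^2/338.0000 = 0.1755.

0.1755


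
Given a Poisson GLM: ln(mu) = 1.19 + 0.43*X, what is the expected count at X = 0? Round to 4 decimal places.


eta = 1.19 + 0.43 * 0 = 1.1900.
mu = exp(1.1900) = 3.2871.

3.2871


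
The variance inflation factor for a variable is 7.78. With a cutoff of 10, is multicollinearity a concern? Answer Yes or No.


Compare VIF = 7.78 to the threshold of 10.
7.78 < 10, so the answer is No.

No


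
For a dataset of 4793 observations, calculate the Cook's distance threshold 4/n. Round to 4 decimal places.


Cook's distance cutoff = 4/n = 4/4793.
= 0.0008.

0.0008


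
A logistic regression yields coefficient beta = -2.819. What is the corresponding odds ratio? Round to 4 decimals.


The odds ratio is computed as:
OR = e^(-2.819) = 0.0597.

0.0597


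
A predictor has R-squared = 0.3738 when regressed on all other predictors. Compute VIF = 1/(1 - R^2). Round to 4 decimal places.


Using VIF = 1/(1 - R^2_j):
1 - 0.3738 = 0.6262.
VIF = 1.5969.

1.5969


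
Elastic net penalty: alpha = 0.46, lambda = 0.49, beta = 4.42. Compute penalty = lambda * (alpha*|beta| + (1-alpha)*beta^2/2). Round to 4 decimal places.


Compute:
L1 = 0.46 * 4.42 = 2.0332.
L2 = 0.54 * 4.42^2 / 2 = 5.2748.
Penalty = 0.49 * (2.0332 + 5.2748) = 3.5809.

3.5809


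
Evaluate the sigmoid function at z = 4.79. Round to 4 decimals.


Compute exp(-4.7900) = 0.0083.
Sigmoid = 1 / (1 + 0.0083) = 1 / 1.0083 = 0.9918.

0.9918


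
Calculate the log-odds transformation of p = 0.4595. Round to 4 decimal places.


1 - p = 0.5405.
p/(1-p) = 0.8501.
logit = ln(0.8501) = -0.1624.

-0.1624


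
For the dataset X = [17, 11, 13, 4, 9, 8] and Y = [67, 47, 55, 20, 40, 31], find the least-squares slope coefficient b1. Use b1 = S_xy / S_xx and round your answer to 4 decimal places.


The sample means are xbar = 10.3333 and ybar = 43.3333.
Compute S_xx = 99.3333 and S_xy = 372.3333.
Slope b1 = S_xy / S_xx = 372.3333 / 99.3333 = 3.7483.

3.7483
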